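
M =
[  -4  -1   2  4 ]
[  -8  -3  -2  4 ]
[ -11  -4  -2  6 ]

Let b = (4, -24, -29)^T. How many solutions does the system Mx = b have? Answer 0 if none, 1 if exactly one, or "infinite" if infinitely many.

infinite

Row reduce the augmented matrix [M | b].
R2 ← R2 − (2)·R1: [0, -1, -6, -4, -32]
R3 ← R3 − (11/4)·R1: [0, -5/4, -15/2, -5, -40]
R3 ← R3 − (5/4)·R2: [0, 0, 0, 0, 0]
The echelon form has 2 nonzero rows, and every pivot lies in the first 4 columns, so rank(M) = rank([M|b]) = 2.
The system is consistent.
rank = 2 < 4 unknowns, so there are infinitely many solutions.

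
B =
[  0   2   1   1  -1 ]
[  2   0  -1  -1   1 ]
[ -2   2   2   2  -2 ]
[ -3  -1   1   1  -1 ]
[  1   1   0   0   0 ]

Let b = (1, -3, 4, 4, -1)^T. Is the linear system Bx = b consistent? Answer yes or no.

yes

Row reduce the augmented matrix [B | b].
Swap R1 ↔ R2
R3 ← R3 + R1: [0, 2, 1, 1, -1, 1]
R4 ← R4 + (3/2)·R1: [0, -1, -1/2, -1/2, 1/2, -1/2]
R5 ← R5 − (1/2)·R1: [0, 1, 1/2, 1/2, -1/2, 1/2]
R3 ← R3 − R2: [0, 0, 0, 0, 0, 0]
R4 ← R4 + (1/2)·R2: [0, 0, 0, 0, 0, 0]
R5 ← R5 − (1/2)·R2: [0, 0, 0, 0, 0, 0]
The echelon form has 2 nonzero rows, and every pivot lies in the first 5 columns, so rank(B) = rank([B|b]) = 2.
The system is consistent.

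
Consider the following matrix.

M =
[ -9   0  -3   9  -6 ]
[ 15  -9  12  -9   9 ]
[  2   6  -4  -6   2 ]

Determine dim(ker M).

Row reduce to echelon form.
R2 ← R2 + (5/3)·R1: [0, -9, 7, 6, -1]
R3 ← R3 + (2/9)·R1: [0, 6, -14/3, -4, 2/3]
R3 ← R3 + (2/3)·R2: [0, 0, 0, 0, 0]
2 nonzero rows, so rank(M) = 2.
M has 5 columns; by rank–nullity, nullity = 5 − 2 = 3.

3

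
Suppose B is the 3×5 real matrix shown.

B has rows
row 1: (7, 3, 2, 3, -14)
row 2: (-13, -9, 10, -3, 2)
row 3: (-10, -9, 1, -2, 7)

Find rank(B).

Row reduce to echelon form.
R2 ← R2 + (13/7)·R1: [0, -24/7, 96/7, 18/7, -24]
R3 ← R3 + (10/7)·R1: [0, -33/7, 27/7, 16/7, -13]
R3 ← R3 − (11/8)·R2: [0, 0, -15, -5/4, 20]
Echelon form has 3 nonzero rows, so rank(B) = 3.

3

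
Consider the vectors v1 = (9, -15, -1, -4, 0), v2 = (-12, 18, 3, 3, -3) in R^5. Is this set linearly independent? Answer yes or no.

Form the matrix with these vectors as rows and row reduce.
R2 ← R2 + (4/3)·R1: [0, -2, 5/3, -7/3, -3]
2 nonzero rows, so the 2 vectors span a space of dimension 2.
Since 2 = 2, the vectors are linearly independent.

yes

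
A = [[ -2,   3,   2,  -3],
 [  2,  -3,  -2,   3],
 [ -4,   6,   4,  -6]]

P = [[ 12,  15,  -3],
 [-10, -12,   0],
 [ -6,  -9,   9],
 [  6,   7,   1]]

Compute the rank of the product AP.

1

First compute AP:
[[-84, -105,  21],
 [ 84, 105, -21],
 [-168, -210,  42]]
Now row reduce the product.
R2 ← R2 + R1: [0, 0, 0]
R3 ← R3 − (2)·R1: [0, 0, 0]
1 nonzero row, so rank(AP) = 1.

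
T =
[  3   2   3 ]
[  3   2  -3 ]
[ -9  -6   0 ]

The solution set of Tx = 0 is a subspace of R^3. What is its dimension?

Row reduce to echelon form.
R2 ← R2 − R1: [0, 0, -6]
R3 ← R3 + (3)·R1: [0, 0, 9]
R3 ← R3 + (3/2)·R2: [0, 0, 0]
2 nonzero rows, so rank(T) = 2.
T has 3 columns; by rank–nullity, nullity = 3 − 2 = 1.

1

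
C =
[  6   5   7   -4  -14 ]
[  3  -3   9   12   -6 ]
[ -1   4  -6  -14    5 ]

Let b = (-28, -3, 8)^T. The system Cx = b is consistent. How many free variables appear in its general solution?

Row reduce the augmented matrix [C | b].
R2 ← R2 − (1/2)·R1: [0, -11/2, 11/2, 14, 1, 11]
R3 ← R3 + (1/6)·R1: [0, 29/6, -29/6, -44/3, 8/3, 10/3]
R3 ← R3 + (29/33)·R2: [0, 0, 0, -26/11, 39/11, 13]
The echelon form has 3 nonzero rows, and every pivot lies in the first 5 columns, so rank(C) = rank([C|b]) = 3.
The system is consistent.
Free variables = (unknowns) − (rank) = 5 − 3 = 2.

2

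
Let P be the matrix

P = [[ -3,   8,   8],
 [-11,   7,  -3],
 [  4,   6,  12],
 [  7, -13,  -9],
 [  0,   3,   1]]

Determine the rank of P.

3

Row reduce to echelon form.
R2 ← R2 − (11/3)·R1: [0, -67/3, -97/3]
R3 ← R3 + (4/3)·R1: [0, 50/3, 68/3]
R4 ← R4 + (7/3)·R1: [0, 17/3, 29/3]
R3 ← R3 + (50/67)·R2: [0, 0, -98/67]
R4 ← R4 + (17/67)·R2: [0, 0, 98/67]
R5 ← R5 + (9/67)·R2: [0, 0, -224/67]
R4 ← R4 + R3: [0, 0, 0]
R5 ← R5 − (16/7)·R3: [0, 0, 0]
Echelon form has 3 nonzero rows, so rank(P) = 3.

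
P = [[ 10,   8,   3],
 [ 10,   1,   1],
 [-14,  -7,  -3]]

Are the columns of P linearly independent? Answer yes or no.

no

Row reduce P to echelon form.
R2 ← R2 − R1: [0, -7, -2]
R3 ← R3 + (7/5)·R1: [0, 21/5, 6/5]
R3 ← R3 + (3/5)·R2: [0, 0, 0]
2 pivots among 3 columns.
Only 2 < 3 pivot columns, so the columns are linearly dependent.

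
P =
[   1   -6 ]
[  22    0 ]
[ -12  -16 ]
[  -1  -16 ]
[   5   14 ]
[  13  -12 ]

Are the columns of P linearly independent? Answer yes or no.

yes

Row reduce P to echelon form.
R2 ← R2 − (22)·R1: [0, 132]
R3 ← R3 + (12)·R1: [0, -88]
R4 ← R4 + R1: [0, -22]
R5 ← R5 − (5)·R1: [0, 44]
R6 ← R6 − (13)·R1: [0, 66]
R3 ← R3 + (2/3)·R2: [0, 0]
R4 ← R4 + (1/6)·R2: [0, 0]
R5 ← R5 − (1/3)·R2: [0, 0]
R6 ← R6 − (1/2)·R2: [0, 0]
2 pivots among 2 columns.
Every column is a pivot column, so the columns are linearly independent.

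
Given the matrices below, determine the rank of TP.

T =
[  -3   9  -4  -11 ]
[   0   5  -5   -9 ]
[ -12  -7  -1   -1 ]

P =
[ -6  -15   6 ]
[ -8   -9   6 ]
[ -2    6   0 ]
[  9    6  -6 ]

First compute TP:
[[-145, -126, 102],
 [-111, -129,  84],
 [121, 231, -108]]
Now row reduce the product.
R2 ← R2 − (111/145)·R1: [0, -4719/145, 858/145]
R3 ← R3 + (121/145)·R1: [0, 18249/145, -3318/145]
R3 ← R3 + (553/143)·R2: [0, 0, 0]
2 nonzero rows, so rank(TP) = 2.

2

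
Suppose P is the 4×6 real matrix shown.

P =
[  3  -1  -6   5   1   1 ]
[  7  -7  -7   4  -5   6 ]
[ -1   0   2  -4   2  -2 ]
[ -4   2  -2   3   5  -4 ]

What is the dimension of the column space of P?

Row reduce to echelon form.
R2 ← R2 − (7/3)·R1: [0, -14/3, 7, -23/3, -22/3, 11/3]
R3 ← R3 + (1/3)·R1: [0, -1/3, 0, -7/3, 7/3, -5/3]
R4 ← R4 + (4/3)·R1: [0, 2/3, -10, 29/3, 19/3, -8/3]
R3 ← R3 − (1/14)·R2: [0, 0, -1/2, -25/14, 20/7, -27/14]
R4 ← R4 + (1/7)·R2: [0, 0, -9, 60/7, 37/7, -15/7]
R4 ← R4 − (18)·R3: [0, 0, 0, 285/7, -323/7, 228/7]
Echelon form has 4 nonzero rows, so rank(P) = 4.
The column space has dimension equal to the rank: 4.

4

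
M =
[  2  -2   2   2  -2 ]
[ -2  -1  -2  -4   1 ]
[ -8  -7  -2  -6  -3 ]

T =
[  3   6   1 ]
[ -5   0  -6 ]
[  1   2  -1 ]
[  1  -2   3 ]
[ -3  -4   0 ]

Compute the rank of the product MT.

3

First compute MT:
[[ 26,  20,  18],
 [-10, -12,  -6],
 [ 12, -28,  18]]
Now row reduce the product.
R2 ← R2 + (5/13)·R1: [0, -56/13, 12/13]
R3 ← R3 − (6/13)·R1: [0, -484/13, 126/13]
R3 ← R3 − (121/14)·R2: [0, 0, 12/7]
3 nonzero rows, so rank(MT) = 3.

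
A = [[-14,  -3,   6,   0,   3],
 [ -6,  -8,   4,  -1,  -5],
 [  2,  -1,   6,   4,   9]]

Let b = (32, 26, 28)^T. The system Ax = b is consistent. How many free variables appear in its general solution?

2

Row reduce the augmented matrix [A | b].
R2 ← R2 − (3/7)·R1: [0, -47/7, 10/7, -1, -44/7, 86/7]
R3 ← R3 + (1/7)·R1: [0, -10/7, 48/7, 4, 66/7, 228/7]
R3 ← R3 − (10/47)·R2: [0, 0, 308/47, 198/47, 506/47, 1408/47]
The echelon form has 3 nonzero rows, and every pivot lies in the first 5 columns, so rank(A) = rank([A|b]) = 3.
The system is consistent.
Free variables = (unknowns) − (rank) = 5 − 3 = 2.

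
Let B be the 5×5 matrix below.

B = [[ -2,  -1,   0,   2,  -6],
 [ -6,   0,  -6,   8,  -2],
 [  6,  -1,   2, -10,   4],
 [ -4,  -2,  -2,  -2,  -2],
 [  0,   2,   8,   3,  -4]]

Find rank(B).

Row reduce to echelon form.
R2 ← R2 − (3)·R1: [0, 3, -6, 2, 16]
R3 ← R3 + (3)·R1: [0, -4, 2, -4, -14]
R4 ← R4 − (2)·R1: [0, 0, -2, -6, 10]
R3 ← R3 + (4/3)·R2: [0, 0, -6, -4/3, 22/3]
R5 ← R5 − (2/3)·R2: [0, 0, 12, 5/3, -44/3]
R4 ← R4 − (1/3)·R3: [0, 0, 0, -50/9, 68/9]
R5 ← R5 + (2)·R3: [0, 0, 0, -1, 0]
R5 ← R5 − (9/50)·R4: [0, 0, 0, 0, -34/25]
Echelon form has 5 nonzero rows, so rank(B) = 5.

5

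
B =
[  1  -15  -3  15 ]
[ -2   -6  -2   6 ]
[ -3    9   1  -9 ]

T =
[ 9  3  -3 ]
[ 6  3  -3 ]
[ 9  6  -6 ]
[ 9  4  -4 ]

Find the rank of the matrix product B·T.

First compute BT:
[[ 27,   0,   0],
 [-18, -12,  12],
 [-45, -12,  12]]
Now row reduce the product.
R2 ← R2 + (2/3)·R1: [0, -12, 12]
R3 ← R3 + (5/3)·R1: [0, -12, 12]
R3 ← R3 − R2: [0, 0, 0]
2 nonzero rows, so rank(BT) = 2.

2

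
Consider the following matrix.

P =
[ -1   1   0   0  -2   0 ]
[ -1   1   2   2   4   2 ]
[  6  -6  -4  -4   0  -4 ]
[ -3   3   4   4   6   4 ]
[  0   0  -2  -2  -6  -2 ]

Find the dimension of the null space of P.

4

Row reduce to echelon form.
R2 ← R2 − R1: [0, 0, 2, 2, 6, 2]
R3 ← R3 + (6)·R1: [0, 0, -4, -4, -12, -4]
R4 ← R4 − (3)·R1: [0, 0, 4, 4, 12, 4]
R3 ← R3 + (2)·R2: [0, 0, 0, 0, 0, 0]
R4 ← R4 − (2)·R2: [0, 0, 0, 0, 0, 0]
R5 ← R5 + R2: [0, 0, 0, 0, 0, 0]
2 nonzero rows, so rank(P) = 2.
P has 6 columns; by rank–nullity, nullity = 6 − 2 = 4.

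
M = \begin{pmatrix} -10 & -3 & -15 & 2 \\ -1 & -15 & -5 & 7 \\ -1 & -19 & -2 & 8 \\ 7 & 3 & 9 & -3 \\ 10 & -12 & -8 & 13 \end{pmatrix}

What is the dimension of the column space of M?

4

Row reduce to echelon form.
R2 ← R2 − (1/10)·R1: [0, -147/10, -7/2, 34/5]
R3 ← R3 − (1/10)·R1: [0, -187/10, -1/2, 39/5]
R4 ← R4 + (7/10)·R1: [0, 9/10, -3/2, -8/5]
R5 ← R5 + R1: [0, -15, -23, 15]
R3 ← R3 − (187/147)·R2: [0, 0, 83/21, -125/147]
R4 ← R4 + (3/49)·R2: [0, 0, -12/7, -58/49]
R5 ← R5 − (50/49)·R2: [0, 0, -136/7, 395/49]
R4 ← R4 + (36/83)·R3: [0, 0, 0, -902/581]
R5 ← R5 + (408/83)·R3: [0, 0, 0, 2255/581]
R5 ← R5 + (5/2)·R4: [0, 0, 0, 0]
Echelon form has 4 nonzero rows, so rank(M) = 4.
The column space has dimension equal to the rank: 4.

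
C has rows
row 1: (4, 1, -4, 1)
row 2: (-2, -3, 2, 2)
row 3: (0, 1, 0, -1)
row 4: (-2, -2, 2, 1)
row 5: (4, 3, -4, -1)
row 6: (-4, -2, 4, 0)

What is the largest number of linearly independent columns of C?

2

Row reduce to echelon form.
R2 ← R2 + (1/2)·R1: [0, -5/2, 0, 5/2]
R4 ← R4 + (1/2)·R1: [0, -3/2, 0, 3/2]
R5 ← R5 − R1: [0, 2, 0, -2]
R6 ← R6 + R1: [0, -1, 0, 1]
R3 ← R3 + (2/5)·R2: [0, 0, 0, 0]
R4 ← R4 − (3/5)·R2: [0, 0, 0, 0]
R5 ← R5 + (4/5)·R2: [0, 0, 0, 0]
R6 ← R6 − (2/5)·R2: [0, 0, 0, 0]
Echelon form has 2 nonzero rows, so rank(C) = 2.
The rank gives the maximum number of linearly independent columns: 2.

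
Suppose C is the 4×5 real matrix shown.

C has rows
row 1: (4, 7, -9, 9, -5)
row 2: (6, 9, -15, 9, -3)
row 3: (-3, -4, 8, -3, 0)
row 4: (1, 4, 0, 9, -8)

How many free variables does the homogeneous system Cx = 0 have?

3

Row reduce to echelon form.
R2 ← R2 − (3/2)·R1: [0, -3/2, -3/2, -9/2, 9/2]
R3 ← R3 + (3/4)·R1: [0, 5/4, 5/4, 15/4, -15/4]
R4 ← R4 − (1/4)·R1: [0, 9/4, 9/4, 27/4, -27/4]
R3 ← R3 + (5/6)·R2: [0, 0, 0, 0, 0]
R4 ← R4 + (3/2)·R2: [0, 0, 0, 0, 0]
2 nonzero rows, so rank(C) = 2.
C has 5 columns; by rank–nullity, nullity = 5 − 2 = 3.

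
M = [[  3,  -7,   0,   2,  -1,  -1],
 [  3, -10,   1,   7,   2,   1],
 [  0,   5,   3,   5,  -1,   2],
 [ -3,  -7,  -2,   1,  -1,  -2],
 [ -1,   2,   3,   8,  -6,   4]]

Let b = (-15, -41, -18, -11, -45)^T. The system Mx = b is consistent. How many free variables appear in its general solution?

1

Row reduce the augmented matrix [M | b].
R2 ← R2 − R1: [0, -3, 1, 5, 3, 2, -26]
R4 ← R4 + R1: [0, -14, -2, 3, -2, -3, -26]
R5 ← R5 + (1/3)·R1: [0, -1/3, 3, 26/3, -19/3, 11/3, -50]
R3 ← R3 + (5/3)·R2: [0, 0, 14/3, 40/3, 4, 16/3, -184/3]
R4 ← R4 − (14/3)·R2: [0, 0, -20/3, -61/3, -16, -37/3, 286/3]
R5 ← R5 − (1/9)·R2: [0, 0, 26/9, 73/9, -20/3, 31/9, -424/9]
R4 ← R4 + (10/7)·R3: [0, 0, 0, -9/7, -72/7, -33/7, 54/7]
R5 ← R5 − (13/21)·R3: [0, 0, 0, -1/7, -64/7, 1/7, -64/7]
R5 ← R5 − (1/9)·R4: [0, 0, 0, 0, -8, 2/3, -10]
The echelon form has 5 nonzero rows, and every pivot lies in the first 6 columns, so rank(M) = rank([M|b]) = 5.
The system is consistent.
Free variables = (unknowns) − (rank) = 6 − 5 = 1.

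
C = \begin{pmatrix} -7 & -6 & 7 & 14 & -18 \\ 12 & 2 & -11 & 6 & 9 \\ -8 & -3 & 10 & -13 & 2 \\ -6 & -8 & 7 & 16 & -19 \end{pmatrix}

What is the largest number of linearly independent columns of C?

Row reduce to echelon form.
R2 ← R2 + (12/7)·R1: [0, -58/7, 1, 30, -153/7]
R3 ← R3 − (8/7)·R1: [0, 27/7, 2, -29, 158/7]
R4 ← R4 − (6/7)·R1: [0, -20/7, 1, 4, -25/7]
R3 ← R3 + (27/58)·R2: [0, 0, 143/58, -436/29, 719/58]
R4 ← R4 − (10/29)·R2: [0, 0, 19/29, -184/29, 115/29]
R4 ← R4 − (38/143)·R3: [0, 0, 0, -336/143, 96/143]
Echelon form has 4 nonzero rows, so rank(C) = 4.
The rank gives the maximum number of linearly independent columns: 4.

4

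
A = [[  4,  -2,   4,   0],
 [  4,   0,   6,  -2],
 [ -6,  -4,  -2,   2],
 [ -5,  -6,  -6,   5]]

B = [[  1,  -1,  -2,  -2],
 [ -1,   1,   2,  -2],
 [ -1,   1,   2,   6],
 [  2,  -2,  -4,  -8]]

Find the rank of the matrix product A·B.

First compute AB:
[[  2,  -2,  -4,  20],
 [ -6,   6,  12,  44],
 [  4,  -4,  -8,  -8],
 [ 17, -17, -34, -54]]
Now row reduce the product.
R2 ← R2 + (3)·R1: [0, 0, 0, 104]
R3 ← R3 − (2)·R1: [0, 0, 0, -48]
R4 ← R4 − (17/2)·R1: [0, 0, 0, -224]
R3 ← R3 + (6/13)·R2: [0, 0, 0, 0]
R4 ← R4 + (28/13)·R2: [0, 0, 0, 0]
2 nonzero rows, so rank(AB) = 2.

2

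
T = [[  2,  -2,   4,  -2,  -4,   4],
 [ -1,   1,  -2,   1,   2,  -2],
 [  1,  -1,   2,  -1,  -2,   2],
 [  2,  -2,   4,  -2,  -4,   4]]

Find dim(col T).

1

Row reduce to echelon form.
R2 ← R2 + (1/2)·R1: [0, 0, 0, 0, 0, 0]
R3 ← R3 − (1/2)·R1: [0, 0, 0, 0, 0, 0]
R4 ← R4 − R1: [0, 0, 0, 0, 0, 0]
Echelon form has 1 nonzero row, so rank(T) = 1.
The column space has dimension equal to the rank: 1.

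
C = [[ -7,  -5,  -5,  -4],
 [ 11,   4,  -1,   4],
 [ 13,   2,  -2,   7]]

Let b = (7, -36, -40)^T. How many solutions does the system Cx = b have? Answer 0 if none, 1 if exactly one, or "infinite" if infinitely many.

Row reduce the augmented matrix [C | b].
R2 ← R2 + (11/7)·R1: [0, -27/7, -62/7, -16/7, -25]
R3 ← R3 + (13/7)·R1: [0, -51/7, -79/7, -3/7, -27]
R3 ← R3 − (17/9)·R2: [0, 0, 49/9, 35/9, 182/9]
The echelon form has 3 nonzero rows, and every pivot lies in the first 4 columns, so rank(C) = rank([C|b]) = 3.
The system is consistent.
rank = 3 < 4 unknowns, so there are infinitely many solutions.

infinite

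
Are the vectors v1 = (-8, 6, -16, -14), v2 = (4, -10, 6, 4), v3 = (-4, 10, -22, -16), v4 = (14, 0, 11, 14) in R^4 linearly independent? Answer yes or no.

no

Form the matrix with these vectors as rows and row reduce.
R2 ← R2 + (1/2)·R1: [0, -7, -2, -3]
R3 ← R3 − (1/2)·R1: [0, 7, -14, -9]
R4 ← R4 + (7/4)·R1: [0, 21/2, -17, -21/2]
R3 ← R3 + R2: [0, 0, -16, -12]
R4 ← R4 + (3/2)·R2: [0, 0, -20, -15]
R4 ← R4 − (5/4)·R3: [0, 0, 0, 0]
3 nonzero rows, so the 4 vectors span a space of dimension 3.
Since 3 < 4, the vectors are linearly dependent.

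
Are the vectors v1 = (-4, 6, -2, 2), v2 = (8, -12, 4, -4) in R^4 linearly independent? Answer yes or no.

no

Form the matrix with these vectors as rows and row reduce.
R2 ← R2 + (2)·R1: [0, 0, 0, 0]
1 nonzero row, so the 2 vectors span a space of dimension 1.
Since 1 < 2, the vectors are linearly dependent.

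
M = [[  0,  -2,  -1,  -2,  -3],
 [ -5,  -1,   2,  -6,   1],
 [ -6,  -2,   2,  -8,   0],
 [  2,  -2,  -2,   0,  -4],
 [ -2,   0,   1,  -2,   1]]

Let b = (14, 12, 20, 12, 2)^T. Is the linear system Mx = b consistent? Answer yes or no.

yes

Row reduce the augmented matrix [M | b].
Swap R1 ↔ R2
R3 ← R3 − (6/5)·R1: [0, -4/5, -2/5, -4/5, -6/5, 28/5]
R4 ← R4 + (2/5)·R1: [0, -12/5, -6/5, -12/5, -18/5, 84/5]
R5 ← R5 − (2/5)·R1: [0, 2/5, 1/5, 2/5, 3/5, -14/5]
R3 ← R3 − (2/5)·R2: [0, 0, 0, 0, 0, 0]
R4 ← R4 − (6/5)·R2: [0, 0, 0, 0, 0, 0]
R5 ← R5 + (1/5)·R2: [0, 0, 0, 0, 0, 0]
The echelon form has 2 nonzero rows, and every pivot lies in the first 5 columns, so rank(M) = rank([M|b]) = 2.
The system is consistent.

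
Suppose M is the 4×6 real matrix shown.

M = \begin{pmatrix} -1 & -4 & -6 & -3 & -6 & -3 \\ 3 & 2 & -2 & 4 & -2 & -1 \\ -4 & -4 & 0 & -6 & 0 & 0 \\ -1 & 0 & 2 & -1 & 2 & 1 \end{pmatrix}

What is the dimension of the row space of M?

Row reduce to echelon form.
R2 ← R2 + (3)·R1: [0, -10, -20, -5, -20, -10]
R3 ← R3 − (4)·R1: [0, 12, 24, 6, 24, 12]
R4 ← R4 − R1: [0, 4, 8, 2, 8, 4]
R3 ← R3 + (6/5)·R2: [0, 0, 0, 0, 0, 0]
R4 ← R4 + (2/5)·R2: [0, 0, 0, 0, 0, 0]
Echelon form has 2 nonzero rows, so rank(M) = 2.
The row space has dimension equal to the rank: 2.

2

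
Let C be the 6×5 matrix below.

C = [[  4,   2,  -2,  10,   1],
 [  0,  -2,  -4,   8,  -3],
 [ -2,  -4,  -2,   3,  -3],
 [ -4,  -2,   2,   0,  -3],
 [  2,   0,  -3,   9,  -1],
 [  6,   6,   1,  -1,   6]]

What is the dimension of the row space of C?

Row reduce to echelon form.
R3 ← R3 + (1/2)·R1: [0, -3, -3, 8, -5/2]
R4 ← R4 + R1: [0, 0, 0, 10, -2]
R5 ← R5 − (1/2)·R1: [0, -1, -2, 4, -3/2]
R6 ← R6 − (3/2)·R1: [0, 3, 4, -16, 9/2]
R3 ← R3 − (3/2)·R2: [0, 0, 3, -4, 2]
R5 ← R5 − (1/2)·R2: [0, 0, 0, 0, 0]
R6 ← R6 + (3/2)·R2: [0, 0, -2, -4, 0]
R6 ← R6 + (2/3)·R3: [0, 0, 0, -20/3, 4/3]
R6 ← R6 + (2/3)·R4: [0, 0, 0, 0, 0]
Echelon form has 4 nonzero rows, so rank(C) = 4.
The row space has dimension equal to the rank: 4.

4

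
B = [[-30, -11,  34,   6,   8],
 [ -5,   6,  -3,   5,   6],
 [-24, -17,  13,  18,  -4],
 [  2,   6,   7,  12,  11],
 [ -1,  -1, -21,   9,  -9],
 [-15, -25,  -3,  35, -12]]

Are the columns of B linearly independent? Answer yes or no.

Row reduce B to echelon form.
R2 ← R2 − (1/6)·R1: [0, 47/6, -26/3, 4, 14/3]
R3 ← R3 − (4/5)·R1: [0, -41/5, -71/5, 66/5, -52/5]
R4 ← R4 + (1/15)·R1: [0, 79/15, 139/15, 62/5, 173/15]
R5 ← R5 − (1/30)·R1: [0, -19/30, -332/15, 44/5, -139/15]
R6 ← R6 − (1/2)·R1: [0, -39/2, -20, 32, -16]
R3 ← R3 + (246/235)·R2: [0, 0, -5469/235, 4086/235, -1296/235]
R4 ← R4 − (158/235)·R2: [0, 0, 3547/235, 2282/235, 1973/235]
R5 ← R5 + (19/235)·R2: [0, 0, -5366/235, 2144/235, -2089/235]
R6 ← R6 + (117/47)·R2: [0, 0, -1954/47, 1972/47, -206/47]
R4 ← R4 + (3547/5469)·R3: [0, 0, 0, 38260/1823, 8785/1823]
R5 ← R5 − (5366/5469)·R3: [0, 0, 0, -14468/1823, -6341/1823]
R6 ← R6 − (9770/5469)·R3: [0, 0, 0, 19864/1823, 9970/1823]
R5 ← R5 + (3617/9565)·R4: [0, 0, 0, 0, -3168/1913]
R6 ← R6 − (4966/9565)·R4: [0, 0, 0, 0, 5676/1913]
R6 ← R6 + (43/24)·R5: [0, 0, 0, 0, 0]
5 pivots among 5 columns.
Every column is a pivot column, so the columns are linearly independent.

yes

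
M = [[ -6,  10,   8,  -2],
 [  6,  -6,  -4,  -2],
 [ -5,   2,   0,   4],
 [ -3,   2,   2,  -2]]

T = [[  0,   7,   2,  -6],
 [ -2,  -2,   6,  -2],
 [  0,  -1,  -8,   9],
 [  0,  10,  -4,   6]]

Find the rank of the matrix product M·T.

First compute MT:
[[-20, -90,  -8,  76],
 [ 12,  38,  16, -72],
 [ -4,   1, -14,  50],
 [ -4, -47,  -2,  20]]
Now row reduce the product.
R2 ← R2 + (3/5)·R1: [0, -16, 56/5, -132/5]
R3 ← R3 − (1/5)·R1: [0, 19, -62/5, 174/5]
R4 ← R4 − (1/5)·R1: [0, -29, -2/5, 24/5]
R3 ← R3 + (19/16)·R2: [0, 0, 9/10, 69/20]
R4 ← R4 − (29/16)·R2: [0, 0, -207/10, 1053/20]
R4 ← R4 + (23)·R3: [0, 0, 0, 132]
4 nonzero rows, so rank(MT) = 4.

4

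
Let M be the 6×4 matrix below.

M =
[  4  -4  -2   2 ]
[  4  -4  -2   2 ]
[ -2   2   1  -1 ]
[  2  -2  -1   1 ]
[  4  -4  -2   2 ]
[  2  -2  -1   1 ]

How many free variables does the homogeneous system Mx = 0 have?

3

Row reduce to echelon form.
R2 ← R2 − R1: [0, 0, 0, 0]
R3 ← R3 + (1/2)·R1: [0, 0, 0, 0]
R4 ← R4 − (1/2)·R1: [0, 0, 0, 0]
R5 ← R5 − R1: [0, 0, 0, 0]
R6 ← R6 − (1/2)·R1: [0, 0, 0, 0]
1 nonzero row, so rank(M) = 1.
M has 4 columns; by rank–nullity, nullity = 4 − 1 = 3.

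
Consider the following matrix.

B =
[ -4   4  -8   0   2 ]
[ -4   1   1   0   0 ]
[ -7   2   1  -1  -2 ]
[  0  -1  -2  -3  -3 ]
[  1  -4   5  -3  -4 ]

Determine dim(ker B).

1

Row reduce to echelon form.
R2 ← R2 − R1: [0, -3, 9, 0, -2]
R3 ← R3 − (7/4)·R1: [0, -5, 15, -1, -11/2]
R5 ← R5 + (1/4)·R1: [0, -3, 3, -3, -7/2]
R3 ← R3 − (5/3)·R2: [0, 0, 0, -1, -13/6]
R4 ← R4 − (1/3)·R2: [0, 0, -5, -3, -7/3]
R5 ← R5 − R2: [0, 0, -6, -3, -3/2]
Swap R3 ↔ R4
R5 ← R5 − (6/5)·R3: [0, 0, 0, 3/5, 13/10]
R5 ← R5 + (3/5)·R4: [0, 0, 0, 0, 0]
4 nonzero rows, so rank(B) = 4.
B has 5 columns; by rank–nullity, nullity = 5 − 4 = 1.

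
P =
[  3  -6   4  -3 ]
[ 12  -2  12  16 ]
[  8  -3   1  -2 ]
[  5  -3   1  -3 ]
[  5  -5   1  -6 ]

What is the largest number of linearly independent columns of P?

4

Row reduce to echelon form.
R2 ← R2 − (4)·R1: [0, 22, -4, 28]
R3 ← R3 − (8/3)·R1: [0, 13, -29/3, 6]
R4 ← R4 − (5/3)·R1: [0, 7, -17/3, 2]
R5 ← R5 − (5/3)·R1: [0, 5, -17/3, -1]
R3 ← R3 − (13/22)·R2: [0, 0, -241/33, -116/11]
R4 ← R4 − (7/22)·R2: [0, 0, -145/33, -76/11]
R5 ← R5 − (5/22)·R2: [0, 0, -157/33, -81/11]
R4 ← R4 − (145/241)·R3: [0, 0, 0, -136/241]
R5 ← R5 − (157/241)·R3: [0, 0, 0, -119/241]
R5 ← R5 − (7/8)·R4: [0, 0, 0, 0]
Echelon form has 4 nonzero rows, so rank(P) = 4.
The rank gives the maximum number of linearly independent columns: 4.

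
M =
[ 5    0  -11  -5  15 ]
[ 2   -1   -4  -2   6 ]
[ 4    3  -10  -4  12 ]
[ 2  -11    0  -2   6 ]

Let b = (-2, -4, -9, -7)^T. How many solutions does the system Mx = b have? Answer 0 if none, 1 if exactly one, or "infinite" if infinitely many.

Row reduce the augmented matrix [M | b].
R2 ← R2 − (2/5)·R1: [0, -1, 2/5, 0, 0, -16/5]
R3 ← R3 − (4/5)·R1: [0, 3, -6/5, 0, 0, -37/5]
R4 ← R4 − (2/5)·R1: [0, -11, 22/5, 0, 0, -31/5]
R3 ← R3 + (3)·R2: [0, 0, 0, 0, 0, -17]
R4 ← R4 − (11)·R2: [0, 0, 0, 0, 0, 29]
R4 ← R4 + (29/17)·R3: [0, 0, 0, 0, 0, 0]
The echelon form has 3 nonzero rows; the last pivot sits in the augmented column, so rank(M) = 2 but rank([M|b]) = 3.
Since the ranks differ, the system is inconsistent.
It has no solutions.

0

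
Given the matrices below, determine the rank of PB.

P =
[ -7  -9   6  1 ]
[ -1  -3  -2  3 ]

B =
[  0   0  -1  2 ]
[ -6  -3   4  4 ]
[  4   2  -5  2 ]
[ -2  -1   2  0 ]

2

First compute PB:
[[ 76,  38, -57, -38],
 [  4,   2,   5, -18]]
Now row reduce the product.
R2 ← R2 − (1/19)·R1: [0, 0, 8, -16]
2 nonzero rows, so rank(PB) = 2.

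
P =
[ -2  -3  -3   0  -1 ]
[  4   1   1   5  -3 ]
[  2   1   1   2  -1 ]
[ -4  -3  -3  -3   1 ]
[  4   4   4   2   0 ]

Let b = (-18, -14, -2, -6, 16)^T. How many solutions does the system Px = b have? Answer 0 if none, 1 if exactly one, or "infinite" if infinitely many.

infinite

Row reduce the augmented matrix [P | b].
R2 ← R2 + (2)·R1: [0, -5, -5, 5, -5, -50]
R3 ← R3 + R1: [0, -2, -2, 2, -2, -20]
R4 ← R4 − (2)·R1: [0, 3, 3, -3, 3, 30]
R5 ← R5 + (2)·R1: [0, -2, -2, 2, -2, -20]
R3 ← R3 − (2/5)·R2: [0, 0, 0, 0, 0, 0]
R4 ← R4 + (3/5)·R2: [0, 0, 0, 0, 0, 0]
R5 ← R5 − (2/5)·R2: [0, 0, 0, 0, 0, 0]
The echelon form has 2 nonzero rows, and every pivot lies in the first 5 columns, so rank(P) = rank([P|b]) = 2.
The system is consistent.
rank = 2 < 5 unknowns, so there are infinitely many solutions.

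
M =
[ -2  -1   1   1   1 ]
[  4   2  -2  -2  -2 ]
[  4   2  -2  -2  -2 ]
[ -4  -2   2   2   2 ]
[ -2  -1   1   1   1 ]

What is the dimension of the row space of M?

Row reduce to echelon form.
R2 ← R2 + (2)·R1: [0, 0, 0, 0, 0]
R3 ← R3 + (2)·R1: [0, 0, 0, 0, 0]
R4 ← R4 − (2)·R1: [0, 0, 0, 0, 0]
R5 ← R5 − R1: [0, 0, 0, 0, 0]
Echelon form has 1 nonzero row, so rank(M) = 1.
The row space has dimension equal to the rank: 1.

1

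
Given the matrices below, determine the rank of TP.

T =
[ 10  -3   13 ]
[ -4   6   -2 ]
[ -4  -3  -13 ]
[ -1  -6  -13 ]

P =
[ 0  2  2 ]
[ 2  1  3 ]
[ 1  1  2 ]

2

First compute TP:
[[  7,  30,  37],
 [ 10,  -4,   6],
 [-19, -24, -43],
 [-25, -21, -46]]
Now row reduce the product.
R2 ← R2 − (10/7)·R1: [0, -328/7, -328/7]
R3 ← R3 + (19/7)·R1: [0, 402/7, 402/7]
R4 ← R4 + (25/7)·R1: [0, 603/7, 603/7]
R3 ← R3 + (201/164)·R2: [0, 0, 0]
R4 ← R4 + (603/328)·R2: [0, 0, 0]
2 nonzero rows, so rank(TP) = 2.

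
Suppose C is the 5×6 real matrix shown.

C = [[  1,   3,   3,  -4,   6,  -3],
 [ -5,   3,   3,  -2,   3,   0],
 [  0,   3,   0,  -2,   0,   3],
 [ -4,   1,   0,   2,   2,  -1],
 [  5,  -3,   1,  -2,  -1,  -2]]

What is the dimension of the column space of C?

Row reduce to echelon form.
R2 ← R2 + (5)·R1: [0, 18, 18, -22, 33, -15]
R4 ← R4 + (4)·R1: [0, 13, 12, -14, 26, -13]
R5 ← R5 − (5)·R1: [0, -18, -14, 18, -31, 13]
R3 ← R3 − (1/6)·R2: [0, 0, -3, 5/3, -11/2, 11/2]
R4 ← R4 − (13/18)·R2: [0, 0, -1, 17/9, 13/6, -13/6]
R5 ← R5 + R2: [0, 0, 4, -4, 2, -2]
R4 ← R4 − (1/3)·R3: [0, 0, 0, 4/3, 4, -4]
R5 ← R5 + (4/3)·R3: [0, 0, 0, -16/9, -16/3, 16/3]
R5 ← R5 + (4/3)·R4: [0, 0, 0, 0, 0, 0]
Echelon form has 4 nonzero rows, so rank(C) = 4.
The column space has dimension equal to the rank: 4.

4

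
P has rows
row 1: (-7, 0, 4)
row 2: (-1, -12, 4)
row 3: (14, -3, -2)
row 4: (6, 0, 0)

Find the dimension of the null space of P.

Row reduce to echelon form.
R2 ← R2 − (1/7)·R1: [0, -12, 24/7]
R3 ← R3 + (2)·R1: [0, -3, 6]
R4 ← R4 + (6/7)·R1: [0, 0, 24/7]
R3 ← R3 − (1/4)·R2: [0, 0, 36/7]
R4 ← R4 − (2/3)·R3: [0, 0, 0]
3 nonzero rows, so rank(P) = 3.
P has 3 columns; by rank–nullity, nullity = 3 − 3 = 0.

0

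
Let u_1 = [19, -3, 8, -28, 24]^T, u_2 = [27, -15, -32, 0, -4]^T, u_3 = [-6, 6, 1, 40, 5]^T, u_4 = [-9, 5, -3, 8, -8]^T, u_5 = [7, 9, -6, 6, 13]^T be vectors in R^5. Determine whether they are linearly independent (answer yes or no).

yes

Form the matrix with these vectors as rows and row reduce.
R2 ← R2 − (27/19)·R1: [0, -204/19, -824/19, 756/19, -724/19]
R3 ← R3 + (6/19)·R1: [0, 96/19, 67/19, 592/19, 239/19]
R4 ← R4 + (9/19)·R1: [0, 68/19, 15/19, -100/19, 64/19]
R5 ← R5 − (7/19)·R1: [0, 192/19, -170/19, 310/19, 79/19]
R3 ← R3 + (8/17)·R2: [0, 0, -287/17, 848/17, -91/17]
R4 ← R4 + (1/3)·R2: [0, 0, -41/3, 8, -28/3]
R5 ← R5 + (16/17)·R2: [0, 0, -846/17, 914/17, -539/17]
R4 ← R4 − (17/21)·R3: [0, 0, 0, -680/21, -5]
R5 ← R5 − (846/287)·R3: [0, 0, 0, -26770/287, -653/41]
R5 ← R5 − (8031/2788)·R4: [0, 0, 0, 0, -4249/2788]
5 nonzero rows, so the 5 vectors span a space of dimension 5.
Since 5 = 5, the vectors are linearly independent.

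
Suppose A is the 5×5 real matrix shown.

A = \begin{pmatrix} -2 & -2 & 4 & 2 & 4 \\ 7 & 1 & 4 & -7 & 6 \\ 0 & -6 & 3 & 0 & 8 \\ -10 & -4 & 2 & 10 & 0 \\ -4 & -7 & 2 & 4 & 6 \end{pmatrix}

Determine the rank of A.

Row reduce to echelon form.
R2 ← R2 + (7/2)·R1: [0, -6, 18, 0, 20]
R4 ← R4 − (5)·R1: [0, 6, -18, 0, -20]
R5 ← R5 − (2)·R1: [0, -3, -6, 0, -2]
R3 ← R3 − R2: [0, 0, -15, 0, -12]
R4 ← R4 + R2: [0, 0, 0, 0, 0]
R5 ← R5 − (1/2)·R2: [0, 0, -15, 0, -12]
R5 ← R5 − R3: [0, 0, 0, 0, 0]
Echelon form has 3 nonzero rows, so rank(A) = 3.

3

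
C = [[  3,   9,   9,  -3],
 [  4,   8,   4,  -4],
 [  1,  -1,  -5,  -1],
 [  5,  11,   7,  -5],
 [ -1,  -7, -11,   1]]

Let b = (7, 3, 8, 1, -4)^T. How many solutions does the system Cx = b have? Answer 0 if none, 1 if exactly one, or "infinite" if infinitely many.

Row reduce the augmented matrix [C | b].
R2 ← R2 − (4/3)·R1: [0, -4, -8, 0, -19/3]
R3 ← R3 − (1/3)·R1: [0, -4, -8, 0, 17/3]
R4 ← R4 − (5/3)·R1: [0, -4, -8, 0, -32/3]
R5 ← R5 + (1/3)·R1: [0, -4, -8, 0, -5/3]
R3 ← R3 − R2: [0, 0, 0, 0, 12]
R4 ← R4 − R2: [0, 0, 0, 0, -13/3]
R5 ← R5 − R2: [0, 0, 0, 0, 14/3]
R4 ← R4 + (13/36)·R3: [0, 0, 0, 0, 0]
R5 ← R5 − (7/18)·R3: [0, 0, 0, 0, 0]
The echelon form has 3 nonzero rows; the last pivot sits in the augmented column, so rank(C) = 2 but rank([C|b]) = 3.
Since the ranks differ, the system is inconsistent.
It has no solutions.

0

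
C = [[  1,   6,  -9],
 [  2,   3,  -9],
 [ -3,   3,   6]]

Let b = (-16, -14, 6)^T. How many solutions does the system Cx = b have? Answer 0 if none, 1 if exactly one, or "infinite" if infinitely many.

Row reduce the augmented matrix [C | b].
R2 ← R2 − (2)·R1: [0, -9, 9, 18]
R3 ← R3 + (3)·R1: [0, 21, -21, -42]
R3 ← R3 + (7/3)·R2: [0, 0, 0, 0]
The echelon form has 2 nonzero rows, and every pivot lies in the first 3 columns, so rank(C) = rank([C|b]) = 2.
The system is consistent.
rank = 2 < 3 unknowns, so there are infinitely many solutions.

infinite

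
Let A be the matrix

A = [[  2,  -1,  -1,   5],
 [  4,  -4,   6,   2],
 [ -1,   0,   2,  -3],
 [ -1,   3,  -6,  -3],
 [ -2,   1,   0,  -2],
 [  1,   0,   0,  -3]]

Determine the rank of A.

Row reduce to echelon form.
R2 ← R2 − (2)·R1: [0, -2, 8, -8]
R3 ← R3 + (1/2)·R1: [0, -1/2, 3/2, -1/2]
R4 ← R4 + (1/2)·R1: [0, 5/2, -13/2, -1/2]
R5 ← R5 + R1: [0, 0, -1, 3]
R6 ← R6 − (1/2)·R1: [0, 1/2, 1/2, -11/2]
R3 ← R3 − (1/4)·R2: [0, 0, -1/2, 3/2]
R4 ← R4 + (5/4)·R2: [0, 0, 7/2, -21/2]
R6 ← R6 + (1/4)·R2: [0, 0, 5/2, -15/2]
R4 ← R4 + (7)·R3: [0, 0, 0, 0]
R5 ← R5 − (2)·R3: [0, 0, 0, 0]
R6 ← R6 + (5)·R3: [0, 0, 0, 0]
Echelon form has 3 nonzero rows, so rank(A) = 3.

3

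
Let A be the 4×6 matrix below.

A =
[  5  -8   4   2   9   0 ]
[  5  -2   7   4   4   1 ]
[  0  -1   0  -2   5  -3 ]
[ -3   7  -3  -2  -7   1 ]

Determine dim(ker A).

Row reduce to echelon form.
R2 ← R2 − R1: [0, 6, 3, 2, -5, 1]
R4 ← R4 + (3/5)·R1: [0, 11/5, -3/5, -4/5, -8/5, 1]
R3 ← R3 + (1/6)·R2: [0, 0, 1/2, -5/3, 25/6, -17/6]
R4 ← R4 − (11/30)·R2: [0, 0, -17/10, -23/15, 7/30, 19/30]
R4 ← R4 + (17/5)·R3: [0, 0, 0, -36/5, 72/5, -9]
4 nonzero rows, so rank(A) = 4.
A has 6 columns; by rank–nullity, nullity = 6 − 4 = 2.

2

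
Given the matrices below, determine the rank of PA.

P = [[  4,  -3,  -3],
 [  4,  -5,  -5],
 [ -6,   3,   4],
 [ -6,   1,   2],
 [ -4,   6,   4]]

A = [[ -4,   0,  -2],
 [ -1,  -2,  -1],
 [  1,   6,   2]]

First compute PA:
[[-16, -12, -11],
 [-16, -20, -13],
 [ 25,  18,  17],
 [ 25,  10,  15],
 [ 14,  12,  10]]
Now row reduce the product.
R2 ← R2 − R1: [0, -8, -2]
R3 ← R3 + (25/16)·R1: [0, -3/4, -3/16]
R4 ← R4 + (25/16)·R1: [0, -35/4, -35/16]
R5 ← R5 + (7/8)·R1: [0, 3/2, 3/8]
R3 ← R3 − (3/32)·R2: [0, 0, 0]
R4 ← R4 − (35/32)·R2: [0, 0, 0]
R5 ← R5 + (3/16)·R2: [0, 0, 0]
2 nonzero rows, so rank(PA) = 2.

2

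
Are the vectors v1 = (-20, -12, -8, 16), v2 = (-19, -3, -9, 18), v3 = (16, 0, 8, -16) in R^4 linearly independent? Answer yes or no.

no

Form the matrix with these vectors as rows and row reduce.
R2 ← R2 − (19/20)·R1: [0, 42/5, -7/5, 14/5]
R3 ← R3 + (4/5)·R1: [0, -48/5, 8/5, -16/5]
R3 ← R3 + (8/7)·R2: [0, 0, 0, 0]
2 nonzero rows, so the 3 vectors span a space of dimension 2.
Since 2 < 3, the vectors are linearly dependent.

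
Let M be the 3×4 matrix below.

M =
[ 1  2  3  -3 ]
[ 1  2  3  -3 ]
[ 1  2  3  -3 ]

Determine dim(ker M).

Row reduce to echelon form.
R2 ← R2 − R1: [0, 0, 0, 0]
R3 ← R3 − R1: [0, 0, 0, 0]
1 nonzero row, so rank(M) = 1.
M has 4 columns; by rank–nullity, nullity = 4 − 1 = 3.

3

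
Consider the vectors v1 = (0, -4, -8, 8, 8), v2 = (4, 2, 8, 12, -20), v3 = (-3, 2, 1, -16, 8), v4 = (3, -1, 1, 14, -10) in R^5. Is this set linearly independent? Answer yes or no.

Form the matrix with these vectors as rows and row reduce.
Swap R1 ↔ R2
R3 ← R3 + (3/4)·R1: [0, 7/2, 7, -7, -7]
R4 ← R4 − (3/4)·R1: [0, -5/2, -5, 5, 5]
R3 ← R3 + (7/8)·R2: [0, 0, 0, 0, 0]
R4 ← R4 − (5/8)·R2: [0, 0, 0, 0, 0]
2 nonzero rows, so the 4 vectors span a space of dimension 2.
Since 2 < 4, the vectors are linearly dependent.

no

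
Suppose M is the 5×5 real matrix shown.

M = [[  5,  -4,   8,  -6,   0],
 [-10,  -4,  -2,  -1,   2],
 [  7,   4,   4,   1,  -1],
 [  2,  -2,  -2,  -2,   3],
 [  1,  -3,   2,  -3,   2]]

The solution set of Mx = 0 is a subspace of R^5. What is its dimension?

0

Row reduce to echelon form.
R2 ← R2 + (2)·R1: [0, -12, 14, -13, 2]
R3 ← R3 − (7/5)·R1: [0, 48/5, -36/5, 47/5, -1]
R4 ← R4 − (2/5)·R1: [0, -2/5, -26/5, 2/5, 3]
R5 ← R5 − (1/5)·R1: [0, -11/5, 2/5, -9/5, 2]
R3 ← R3 + (4/5)·R2: [0, 0, 4, -1, 3/5]
R4 ← R4 − (1/30)·R2: [0, 0, -17/3, 5/6, 44/15]
R5 ← R5 − (11/60)·R2: [0, 0, -13/6, 7/12, 49/30]
R4 ← R4 + (17/12)·R3: [0, 0, 0, -7/12, 227/60]
R5 ← R5 + (13/24)·R3: [0, 0, 0, 1/24, 47/24]
R5 ← R5 + (1/14)·R4: [0, 0, 0, 0, 78/35]
5 nonzero rows, so rank(M) = 5.
M has 5 columns; by rank–nullity, nullity = 5 − 5 = 0.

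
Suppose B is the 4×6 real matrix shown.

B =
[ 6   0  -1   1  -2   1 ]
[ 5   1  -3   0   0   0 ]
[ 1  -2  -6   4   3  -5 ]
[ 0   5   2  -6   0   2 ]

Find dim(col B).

Row reduce to echelon form.
R2 ← R2 − (5/6)·R1: [0, 1, -13/6, -5/6, 5/3, -5/6]
R3 ← R3 − (1/6)·R1: [0, -2, -35/6, 23/6, 10/3, -31/6]
R3 ← R3 + (2)·R2: [0, 0, -61/6, 13/6, 20/3, -41/6]
R4 ← R4 − (5)·R2: [0, 0, 77/6, -11/6, -25/3, 37/6]
R4 ← R4 + (77/61)·R3: [0, 0, 0, 55/61, 5/61, -150/61]
Echelon form has 4 nonzero rows, so rank(B) = 4.
The column space has dimension equal to the rank: 4.

4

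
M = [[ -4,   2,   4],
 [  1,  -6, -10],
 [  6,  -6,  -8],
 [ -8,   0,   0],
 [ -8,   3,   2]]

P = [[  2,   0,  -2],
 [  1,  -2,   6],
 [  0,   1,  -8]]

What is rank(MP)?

3

First compute MP:
[[ -6,   0, -12],
 [ -4,   2,  42],
 [  6,   4,  16],
 [-16,   0,  16],
 [-13,  -4,  18]]
Now row reduce the product.
R2 ← R2 − (2/3)·R1: [0, 2, 50]
R3 ← R3 + R1: [0, 4, 4]
R4 ← R4 − (8/3)·R1: [0, 0, 48]
R5 ← R5 − (13/6)·R1: [0, -4, 44]
R3 ← R3 − (2)·R2: [0, 0, -96]
R5 ← R5 + (2)·R2: [0, 0, 144]
R4 ← R4 + (1/2)·R3: [0, 0, 0]
R5 ← R5 + (3/2)·R3: [0, 0, 0]
3 nonzero rows, so rank(MP) = 3.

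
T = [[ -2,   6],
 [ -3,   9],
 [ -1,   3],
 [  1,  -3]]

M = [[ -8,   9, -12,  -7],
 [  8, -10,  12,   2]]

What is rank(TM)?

First compute TM:
[[ 64, -78,  96,  26],
 [ 96, -117, 144,  39],
 [ 32, -39,  48,  13],
 [-32,  39, -48, -13]]
Now row reduce the product.
R2 ← R2 − (3/2)·R1: [0, 0, 0, 0]
R3 ← R3 − (1/2)·R1: [0, 0, 0, 0]
R4 ← R4 + (1/2)·R1: [0, 0, 0, 0]
1 nonzero row, so rank(TM) = 1.

1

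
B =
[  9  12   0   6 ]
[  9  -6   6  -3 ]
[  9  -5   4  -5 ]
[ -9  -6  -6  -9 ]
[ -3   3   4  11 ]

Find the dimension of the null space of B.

Row reduce to echelon form.
R2 ← R2 − R1: [0, -18, 6, -9]
R3 ← R3 − R1: [0, -17, 4, -11]
R4 ← R4 + R1: [0, 6, -6, -3]
R5 ← R5 + (1/3)·R1: [0, 7, 4, 13]
R3 ← R3 − (17/18)·R2: [0, 0, -5/3, -5/2]
R4 ← R4 + (1/3)·R2: [0, 0, -4, -6]
R5 ← R5 + (7/18)·R2: [0, 0, 19/3, 19/2]
R4 ← R4 − (12/5)·R3: [0, 0, 0, 0]
R5 ← R5 + (19/5)·R3: [0, 0, 0, 0]
3 nonzero rows, so rank(B) = 3.
B has 4 columns; by rank–nullity, nullity = 4 − 3 = 1.

1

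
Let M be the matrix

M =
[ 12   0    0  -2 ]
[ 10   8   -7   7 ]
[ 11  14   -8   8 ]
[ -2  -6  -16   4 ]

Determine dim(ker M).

0

Row reduce to echelon form.
R2 ← R2 − (5/6)·R1: [0, 8, -7, 26/3]
R3 ← R3 − (11/12)·R1: [0, 14, -8, 59/6]
R4 ← R4 + (1/6)·R1: [0, -6, -16, 11/3]
R3 ← R3 − (7/4)·R2: [0, 0, 17/4, -16/3]
R4 ← R4 + (3/4)·R2: [0, 0, -85/4, 61/6]
R4 ← R4 + (5)·R3: [0, 0, 0, -33/2]
4 nonzero rows, so rank(M) = 4.
M has 4 columns; by rank–nullity, nullity = 4 − 4 = 0.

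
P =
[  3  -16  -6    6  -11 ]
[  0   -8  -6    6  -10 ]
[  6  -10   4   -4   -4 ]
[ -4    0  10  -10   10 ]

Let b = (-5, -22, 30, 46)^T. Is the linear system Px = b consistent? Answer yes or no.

yes

Row reduce the augmented matrix [P | b].
R3 ← R3 − (2)·R1: [0, 22, 16, -16, 18, 40]
R4 ← R4 + (4/3)·R1: [0, -64/3, 2, -2, -14/3, 118/3]
R3 ← R3 + (11/4)·R2: [0, 0, -1/2, 1/2, -19/2, -41/2]
R4 ← R4 − (8/3)·R2: [0, 0, 18, -18, 22, 98]
R4 ← R4 + (36)·R3: [0, 0, 0, 0, -320, -640]
The echelon form has 4 nonzero rows, and every pivot lies in the first 5 columns, so rank(P) = rank([P|b]) = 4.
The system is consistent.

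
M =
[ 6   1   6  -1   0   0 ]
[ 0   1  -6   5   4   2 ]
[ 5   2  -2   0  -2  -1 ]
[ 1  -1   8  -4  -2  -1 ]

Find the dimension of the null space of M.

3

Row reduce to echelon form.
R3 ← R3 − (5/6)·R1: [0, 7/6, -7, 5/6, -2, -1]
R4 ← R4 − (1/6)·R1: [0, -7/6, 7, -23/6, -2, -1]
R3 ← R3 − (7/6)·R2: [0, 0, 0, -5, -20/3, -10/3]
R4 ← R4 + (7/6)·R2: [0, 0, 0, 2, 8/3, 4/3]
R4 ← R4 + (2/5)·R3: [0, 0, 0, 0, 0, 0]
3 nonzero rows, so rank(M) = 3.
M has 6 columns; by rank–nullity, nullity = 6 − 3 = 3.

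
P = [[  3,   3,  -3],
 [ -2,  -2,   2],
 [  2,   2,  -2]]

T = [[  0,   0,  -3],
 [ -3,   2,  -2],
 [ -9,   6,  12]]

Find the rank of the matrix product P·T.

First compute PT:
[[ 18, -12, -51],
 [-12,   8,  34],
 [ 12,  -8, -34]]
Now row reduce the product.
R2 ← R2 + (2/3)·R1: [0, 0, 0]
R3 ← R3 − (2/3)·R1: [0, 0, 0]
1 nonzero row, so rank(PT) = 1.

1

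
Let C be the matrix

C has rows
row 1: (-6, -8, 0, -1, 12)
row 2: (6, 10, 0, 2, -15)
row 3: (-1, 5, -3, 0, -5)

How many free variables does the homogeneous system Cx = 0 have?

2

Row reduce to echelon form.
R2 ← R2 + R1: [0, 2, 0, 1, -3]
R3 ← R3 − (1/6)·R1: [0, 19/3, -3, 1/6, -7]
R3 ← R3 − (19/6)·R2: [0, 0, -3, -3, 5/2]
3 nonzero rows, so rank(C) = 3.
C has 5 columns; by rank–nullity, nullity = 5 − 3 = 2.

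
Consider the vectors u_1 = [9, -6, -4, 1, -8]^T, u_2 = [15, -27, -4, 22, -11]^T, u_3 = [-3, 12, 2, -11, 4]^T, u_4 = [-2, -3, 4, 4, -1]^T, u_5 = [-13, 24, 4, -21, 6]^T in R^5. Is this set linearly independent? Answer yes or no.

Form the matrix with these vectors as rows and row reduce.
R2 ← R2 − (5/3)·R1: [0, -17, 8/3, 61/3, 7/3]
R3 ← R3 + (1/3)·R1: [0, 10, 2/3, -32/3, 4/3]
R4 ← R4 + (2/9)·R1: [0, -13/3, 28/9, 38/9, -25/9]
R5 ← R5 + (13/9)·R1: [0, 46/3, -16/9, -176/9, -50/9]
R3 ← R3 + (10/17)·R2: [0, 0, 38/17, 22/17, 46/17]
R4 ← R4 − (13/51)·R2: [0, 0, 124/51, -49/51, -172/51]
R5 ← R5 + (46/51)·R2: [0, 0, 32/51, -62/51, -176/51]
R4 ← R4 − (62/57)·R3: [0, 0, 0, -45/19, -120/19]
R5 ← R5 − (16/57)·R3: [0, 0, 0, -30/19, -80/19]
R5 ← R5 − (2/3)·R4: [0, 0, 0, 0, 0]
4 nonzero rows, so the 5 vectors span a space of dimension 4.
Since 4 < 5, the vectors are linearly dependent.

no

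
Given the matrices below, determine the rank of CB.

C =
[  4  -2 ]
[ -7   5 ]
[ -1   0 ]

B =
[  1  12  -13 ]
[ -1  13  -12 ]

First compute CB:
[[  6,  22, -28],
 [-12, -19,  31],
 [ -1, -12,  13]]
Now row reduce the product.
R2 ← R2 + (2)·R1: [0, 25, -25]
R3 ← R3 + (1/6)·R1: [0, -25/3, 25/3]
R3 ← R3 + (1/3)·R2: [0, 0, 0]
2 nonzero rows, so rank(CB) = 2.

2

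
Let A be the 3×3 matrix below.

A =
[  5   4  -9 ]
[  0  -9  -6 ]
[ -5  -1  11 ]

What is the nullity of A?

Row reduce to echelon form.
R3 ← R3 + R1: [0, 3, 2]
R3 ← R3 + (1/3)·R2: [0, 0, 0]
2 nonzero rows, so rank(A) = 2.
A has 3 columns; by rank–nullity, nullity = 3 − 2 = 1.

1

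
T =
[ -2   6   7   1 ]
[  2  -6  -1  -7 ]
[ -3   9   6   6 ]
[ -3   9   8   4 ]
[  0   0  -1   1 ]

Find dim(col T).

Row reduce to echelon form.
R2 ← R2 + R1: [0, 0, 6, -6]
R3 ← R3 − (3/2)·R1: [0, 0, -9/2, 9/2]
R4 ← R4 − (3/2)·R1: [0, 0, -5/2, 5/2]
R3 ← R3 + (3/4)·R2: [0, 0, 0, 0]
R4 ← R4 + (5/12)·R2: [0, 0, 0, 0]
R5 ← R5 + (1/6)·R2: [0, 0, 0, 0]
Echelon form has 2 nonzero rows, so rank(T) = 2.
The column space has dimension equal to the rank: 2.

2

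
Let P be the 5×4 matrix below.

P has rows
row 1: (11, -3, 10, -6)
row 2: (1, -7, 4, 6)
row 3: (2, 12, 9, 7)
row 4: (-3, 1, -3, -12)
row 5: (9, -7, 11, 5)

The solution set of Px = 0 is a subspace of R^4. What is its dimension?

Row reduce to echelon form.
R2 ← R2 − (1/11)·R1: [0, -74/11, 34/11, 72/11]
R3 ← R3 − (2/11)·R1: [0, 138/11, 79/11, 89/11]
R4 ← R4 + (3/11)·R1: [0, 2/11, -3/11, -150/11]
R5 ← R5 − (9/11)·R1: [0, -50/11, 31/11, 109/11]
R3 ← R3 + (69/37)·R2: [0, 0, 479/37, 751/37]
R4 ← R4 + (1/37)·R2: [0, 0, -7/37, -498/37]
R5 ← R5 − (25/37)·R2: [0, 0, 27/37, 203/37]
R4 ← R4 + (7/479)·R3: [0, 0, 0, -6305/479]
R5 ← R5 − (27/479)·R3: [0, 0, 0, 2080/479]
R5 ← R5 + (32/97)·R4: [0, 0, 0, 0]
4 nonzero rows, so rank(P) = 4.
P has 4 columns; by rank–nullity, nullity = 4 − 4 = 0.

0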